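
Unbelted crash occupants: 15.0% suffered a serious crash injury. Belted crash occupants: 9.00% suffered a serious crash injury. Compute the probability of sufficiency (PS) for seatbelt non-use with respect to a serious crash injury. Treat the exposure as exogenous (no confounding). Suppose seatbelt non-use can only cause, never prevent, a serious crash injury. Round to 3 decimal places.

PS ≈ 0.066

p₁ = 0.15, p₀ = 0.09.
Under exogeneity and monotonicity, PS = (p₁ − p₀) / (1 − p₀).
PS = (0.15 − 0.09) / (1 − 0.09) = 0.06 / 0.91 ≈ 0.0659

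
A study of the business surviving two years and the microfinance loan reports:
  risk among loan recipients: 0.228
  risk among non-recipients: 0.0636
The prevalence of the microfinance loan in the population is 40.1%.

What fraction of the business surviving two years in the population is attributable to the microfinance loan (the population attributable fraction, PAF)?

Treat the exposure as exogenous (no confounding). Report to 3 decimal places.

Let p₁ = 0.228, p₀ = 0.0636.
Overall risk P(Y=1) = π·p₁ + (1−π)·p₀ = 0.401×0.228 + 0.599×0.0636 = 0.12952.
Under exogeneity, PAF = [P(Y=1) − p₀] / P(Y=1).
PAF = (0.12952 − 0.0636) / 0.12952 ≈ 0.5090

PAF ≈ 0.509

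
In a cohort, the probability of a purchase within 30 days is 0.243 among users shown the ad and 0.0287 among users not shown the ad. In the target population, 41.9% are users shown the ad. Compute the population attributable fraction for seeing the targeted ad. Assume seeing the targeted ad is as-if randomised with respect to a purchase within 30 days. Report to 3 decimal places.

PAF ≈ 0.758

Let p₁ = 0.243, p₀ = 0.0287.
Overall risk P(Y=1) = π·p₁ + (1−π)·p₀ = 0.419×0.243 + 0.581×0.0287 = 0.11849.
Under exogeneity, PAF = [P(Y=1) − p₀] / P(Y=1).
PAF = (0.11849 − 0.0287) / 0.11849 ≈ 0.7578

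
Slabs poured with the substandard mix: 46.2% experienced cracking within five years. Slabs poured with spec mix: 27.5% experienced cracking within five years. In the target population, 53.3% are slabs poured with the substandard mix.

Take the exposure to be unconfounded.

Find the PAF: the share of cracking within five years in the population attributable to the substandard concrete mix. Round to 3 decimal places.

p₁ = 0.462, p₀ = 0.275.
Overall risk P(Y=1) = π·p₁ + (1−π)·p₀ = 0.533×0.462 + 0.467×0.275 = 0.37467.
Under exogeneity, PAF = [P(Y=1) − p₀] / P(Y=1).
PAF = (0.37467 − 0.275) / 0.37467 ≈ 0.2660

PAF ≈ 0.266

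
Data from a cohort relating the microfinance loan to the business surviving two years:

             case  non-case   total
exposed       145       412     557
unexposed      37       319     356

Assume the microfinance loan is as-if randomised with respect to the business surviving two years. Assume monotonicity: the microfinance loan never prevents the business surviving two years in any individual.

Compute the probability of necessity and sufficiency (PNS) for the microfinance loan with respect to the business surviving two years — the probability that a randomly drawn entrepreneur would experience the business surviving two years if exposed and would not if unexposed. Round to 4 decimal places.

PNS ≈ 0.1564

p₁ = P(outcome | exposed) = 145/557 = 0.26032
p₀ = P(outcome | unexposed) = 37/356 = 0.10393
Under exogeneity and monotonicity, PNS = p₁ − p₀.
PNS = 0.26032 − 0.10393 = 0.15639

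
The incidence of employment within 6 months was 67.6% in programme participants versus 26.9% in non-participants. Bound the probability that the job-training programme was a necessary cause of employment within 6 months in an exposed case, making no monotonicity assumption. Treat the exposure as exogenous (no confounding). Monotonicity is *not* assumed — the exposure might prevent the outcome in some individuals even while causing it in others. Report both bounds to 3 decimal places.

0.602 ≤ PN ≤ 1.000

p₁ = 0.676, p₀ = 0.269.
Under exogeneity alone the bounds on PN are max{0,(p₁−p₀)/p₁} ≤ PN ≤ min{1,(1−p₀)/p₁}.
  lower = (p₁ − p₀)/p₁ = 0.407 / 0.676 ≈ 0.6021
  upper = min{1, (1 − p₀)/p₁} = 0.731 / 0.676 ≈ 1.0814 → capped at 1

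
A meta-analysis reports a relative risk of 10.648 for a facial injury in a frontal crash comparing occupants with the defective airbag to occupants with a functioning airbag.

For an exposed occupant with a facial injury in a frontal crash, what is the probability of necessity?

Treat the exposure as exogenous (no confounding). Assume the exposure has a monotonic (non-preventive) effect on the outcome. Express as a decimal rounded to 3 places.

PN ≈ 0.906

Under exogeneity and monotonicity, PN = (RR − 1) / RR = 1 − 1/RR.
PN = (10.648 − 1) / 10.648 = 9.648 / 10.648 ≈ 0.9061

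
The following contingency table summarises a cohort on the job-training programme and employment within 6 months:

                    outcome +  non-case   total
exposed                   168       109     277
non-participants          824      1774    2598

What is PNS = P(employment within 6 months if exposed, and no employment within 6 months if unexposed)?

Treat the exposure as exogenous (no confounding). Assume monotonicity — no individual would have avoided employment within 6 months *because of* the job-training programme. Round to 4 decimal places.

PNS ≈ 0.2893

p₁ = P(outcome | exposed) = 168/277 = 0.6065
p₀ = P(outcome | unexposed) = 824/2598 = 0.31717
Under exogeneity and monotonicity, PNS = p₁ − p₀.
PNS = 0.6065 − 0.31717 = 0.28933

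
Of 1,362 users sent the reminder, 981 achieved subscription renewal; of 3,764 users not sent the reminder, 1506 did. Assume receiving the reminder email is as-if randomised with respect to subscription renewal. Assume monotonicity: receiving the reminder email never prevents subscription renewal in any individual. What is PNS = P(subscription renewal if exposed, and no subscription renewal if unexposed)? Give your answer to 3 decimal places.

PNS ≈ 0.320

p₁ = P(outcome | exposed) = 981/1362 = 0.72026
p₀ = P(outcome | unexposed) = 1506/3764 = 0.40011
Under exogeneity and monotonicity, PNS = p₁ − p₀.
PNS = 0.72026 − 0.40011 = 0.32016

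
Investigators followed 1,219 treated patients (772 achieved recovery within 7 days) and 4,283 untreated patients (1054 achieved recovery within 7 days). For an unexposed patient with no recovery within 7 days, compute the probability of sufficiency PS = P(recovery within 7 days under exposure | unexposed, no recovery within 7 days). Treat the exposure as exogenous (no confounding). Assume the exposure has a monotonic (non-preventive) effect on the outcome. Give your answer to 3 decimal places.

PS ≈ 0.514

p₁ = P(outcome | exposed) = 772/1219 = 0.63331
p₀ = P(outcome | unexposed) = 1054/4283 = 0.24609
Under exogeneity and monotonicity, PS = (p₁ − p₀) / (1 − p₀).
PS = (0.63331 − 0.24609) / (1 − 0.24609) = 0.38722 / 0.75391 ≈ 0.5136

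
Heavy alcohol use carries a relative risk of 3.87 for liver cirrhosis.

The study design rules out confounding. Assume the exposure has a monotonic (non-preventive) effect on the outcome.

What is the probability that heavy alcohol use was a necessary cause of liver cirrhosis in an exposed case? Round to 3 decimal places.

PN ≈ 0.742

Under exogeneity and monotonicity, PN = (RR − 1) / RR = 1 − 1/RR.
PN = (3.87 − 1) / 3.87 = 2.87 / 3.87 ≈ 0.7416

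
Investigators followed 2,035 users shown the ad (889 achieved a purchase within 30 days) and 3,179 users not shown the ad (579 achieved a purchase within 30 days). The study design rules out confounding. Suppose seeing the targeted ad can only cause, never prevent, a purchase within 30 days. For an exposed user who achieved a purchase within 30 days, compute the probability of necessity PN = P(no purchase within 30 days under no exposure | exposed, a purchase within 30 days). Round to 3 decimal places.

PN ≈ 0.583

p₁ = P(outcome | exposed) = 889/2035 = 0.43686
p₀ = P(outcome | unexposed) = 579/3179 = 0.18213
Under exogeneity and monotonicity, PN = (p₁ − p₀) / p₁.
PN = (0.43686 − 0.18213) / 0.43686 = 0.25472 / 0.43686 ≈ 0.5831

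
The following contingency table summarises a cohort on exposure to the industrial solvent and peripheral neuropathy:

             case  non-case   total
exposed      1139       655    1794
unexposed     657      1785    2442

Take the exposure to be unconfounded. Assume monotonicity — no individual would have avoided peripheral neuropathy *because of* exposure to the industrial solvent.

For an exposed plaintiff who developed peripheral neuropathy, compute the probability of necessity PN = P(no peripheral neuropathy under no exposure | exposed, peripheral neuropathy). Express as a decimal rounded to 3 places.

p₁ = P(outcome | exposed) = 1139/1794 = 0.63489
p₀ = P(outcome | unexposed) = 657/2442 = 0.26904
Under exogeneity and monotonicity, PN = (p₁ − p₀) / p₁.
PN = (0.63489 − 0.26904) / 0.63489 = 0.36585 / 0.63489 ≈ 0.5762

PN ≈ 0.576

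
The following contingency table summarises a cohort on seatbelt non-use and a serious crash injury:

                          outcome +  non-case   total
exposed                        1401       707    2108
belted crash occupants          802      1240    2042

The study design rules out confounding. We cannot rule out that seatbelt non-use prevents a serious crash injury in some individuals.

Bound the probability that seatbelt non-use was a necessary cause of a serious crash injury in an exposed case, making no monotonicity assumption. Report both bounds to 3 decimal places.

p₁ = P(outcome | exposed) = 1401/2108 = 0.66461
p₀ = P(outcome | unexposed) = 802/2042 = 0.39275
Under exogeneity alone the bounds on PN are max{0,(p₁−p₀)/p₁} ≤ PN ≤ min{1,(1−p₀)/p₁}.
  lower = (p₁ − p₀)/p₁ = 0.27186 / 0.66461 ≈ 0.4090
  upper = min{1, (1 − p₀)/p₁} = 0.60725 / 0.66461 ≈ 0.9137

0.409 ≤ PN ≤ 0.914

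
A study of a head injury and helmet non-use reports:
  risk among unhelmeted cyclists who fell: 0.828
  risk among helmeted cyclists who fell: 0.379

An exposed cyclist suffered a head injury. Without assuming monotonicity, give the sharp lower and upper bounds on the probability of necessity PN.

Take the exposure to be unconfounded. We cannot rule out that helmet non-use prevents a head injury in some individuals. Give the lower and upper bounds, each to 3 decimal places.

Let p₁ = 0.828, p₀ = 0.379.
Under exogeneity alone the bounds on PN are max{0,(p₁−p₀)/p₁} ≤ PN ≤ min{1,(1−p₀)/p₁}.
  lower = (p₁ − p₀)/p₁ = 0.449 / 0.828 ≈ 0.5423
  upper = min{1, (1 − p₀)/p₁} = 0.621 / 0.828 ≈ 0.7500

0.542 ≤ PN ≤ 0.750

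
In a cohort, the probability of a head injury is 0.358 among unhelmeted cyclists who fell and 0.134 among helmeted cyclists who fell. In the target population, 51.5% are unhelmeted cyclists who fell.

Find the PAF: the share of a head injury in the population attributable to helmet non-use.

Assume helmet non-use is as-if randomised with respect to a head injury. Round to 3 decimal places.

Let p₁ = 0.358, p₀ = 0.134.
Overall risk P(Y=1) = π·p₁ + (1−π)·p₀ = 0.515×0.358 + 0.485×0.134 = 0.24936.
Under exogeneity, PAF = [P(Y=1) − p₀] / P(Y=1).
PAF = (0.24936 − 0.134) / 0.24936 ≈ 0.4626

PAF ≈ 0.463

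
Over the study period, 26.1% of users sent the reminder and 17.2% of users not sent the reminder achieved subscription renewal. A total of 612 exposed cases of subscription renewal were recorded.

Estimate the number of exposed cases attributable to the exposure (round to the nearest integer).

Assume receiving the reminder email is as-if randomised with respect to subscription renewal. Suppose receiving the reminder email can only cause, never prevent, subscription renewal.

p₁ = 0.261, p₀ = 0.172.
PN = (p₁ − p₀)/p₁ = (0.261 − 0.172) / 0.261 ≈ 0.34100.
Attributable cases ≈ PN × (exposed cases) = 0.34100 × 612 ≈ 208.69.

about 209 cases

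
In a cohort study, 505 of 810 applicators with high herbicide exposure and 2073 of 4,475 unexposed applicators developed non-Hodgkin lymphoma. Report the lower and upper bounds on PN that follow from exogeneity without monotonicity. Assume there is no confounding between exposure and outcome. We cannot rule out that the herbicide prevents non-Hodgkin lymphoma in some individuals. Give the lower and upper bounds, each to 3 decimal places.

0.257 ≤ PN ≤ 0.861

p₁ = P(outcome | exposed) = 505/810 = 0.62346
p₀ = P(outcome | unexposed) = 2073/4475 = 0.46324
Under exogeneity alone the bounds on PN are max{0,(p₁−p₀)/p₁} ≤ PN ≤ min{1,(1−p₀)/p₁}.
  lower = (p₁ − p₀)/p₁ = 0.16022 / 0.62346 ≈ 0.2570
  upper = min{1, (1 − p₀)/p₁} = 0.53676 / 0.62346 ≈ 0.8609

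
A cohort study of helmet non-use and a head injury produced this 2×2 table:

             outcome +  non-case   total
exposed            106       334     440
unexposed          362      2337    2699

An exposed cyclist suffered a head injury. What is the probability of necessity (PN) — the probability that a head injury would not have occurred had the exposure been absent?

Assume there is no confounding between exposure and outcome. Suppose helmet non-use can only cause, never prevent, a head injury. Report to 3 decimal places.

PN ≈ 0.443

p₁ = P(outcome | exposed) = 106/440 = 0.24091
p₀ = P(outcome | unexposed) = 362/2699 = 0.13412
Under exogeneity and monotonicity, PN = (p₁ − p₀)/p₁.
PN = (0.24091 − 0.13412) / 0.24091 ≈ 0.4433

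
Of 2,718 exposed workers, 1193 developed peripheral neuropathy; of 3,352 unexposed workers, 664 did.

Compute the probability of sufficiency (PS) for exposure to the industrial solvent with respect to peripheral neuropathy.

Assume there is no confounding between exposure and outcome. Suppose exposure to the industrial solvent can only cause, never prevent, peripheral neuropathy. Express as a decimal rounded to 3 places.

PS ≈ 0.300

p₁ = P(outcome | exposed) = 1193/2718 = 0.43893
p₀ = P(outcome | unexposed) = 664/3352 = 0.19809
Under exogeneity and monotonicity, PS = (p₁ − p₀) / (1 − p₀).
PS = (0.43893 − 0.19809) / (1 − 0.19809) = 0.24083 / 0.80191 ≈ 0.3003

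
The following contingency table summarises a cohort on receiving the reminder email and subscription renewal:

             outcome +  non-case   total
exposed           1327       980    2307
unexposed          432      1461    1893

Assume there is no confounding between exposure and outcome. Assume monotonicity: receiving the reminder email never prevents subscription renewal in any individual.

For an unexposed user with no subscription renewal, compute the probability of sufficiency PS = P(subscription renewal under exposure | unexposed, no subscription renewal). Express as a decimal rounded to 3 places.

PS ≈ 0.450

p₁ = P(outcome | exposed) = 1327/2307 = 0.57521
p₀ = P(outcome | unexposed) = 432/1893 = 0.22821
Under exogeneity and monotonicity, PS = (p₁ − p₀)/(1 − p₀).
PS = (0.57521 − 0.22821) / 0.77179 ≈ 0.4496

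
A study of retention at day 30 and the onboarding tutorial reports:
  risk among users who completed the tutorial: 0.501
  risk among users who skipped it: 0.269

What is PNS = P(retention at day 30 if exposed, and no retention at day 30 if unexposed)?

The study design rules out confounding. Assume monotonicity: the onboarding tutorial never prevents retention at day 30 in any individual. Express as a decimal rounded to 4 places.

PNS ≈ 0.2320

Let p₁ = 0.501, p₀ = 0.269.
Under exogeneity and monotonicity, PNS = p₁ − p₀.
PNS = 0.501 − 0.269 = 0.232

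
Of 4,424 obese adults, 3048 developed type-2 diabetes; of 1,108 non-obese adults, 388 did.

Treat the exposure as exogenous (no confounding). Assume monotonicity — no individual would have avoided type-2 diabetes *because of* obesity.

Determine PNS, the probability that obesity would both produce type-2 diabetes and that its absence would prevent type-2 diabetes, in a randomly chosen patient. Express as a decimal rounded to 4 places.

p₁ = P(outcome | exposed) = 3048/4424 = 0.68897
p₀ = P(outcome | unexposed) = 388/1108 = 0.35018
Under exogeneity and monotonicity, PNS = p₁ − p₀.
PNS = 0.68897 − 0.35018 = 0.33879

PNS ≈ 0.3388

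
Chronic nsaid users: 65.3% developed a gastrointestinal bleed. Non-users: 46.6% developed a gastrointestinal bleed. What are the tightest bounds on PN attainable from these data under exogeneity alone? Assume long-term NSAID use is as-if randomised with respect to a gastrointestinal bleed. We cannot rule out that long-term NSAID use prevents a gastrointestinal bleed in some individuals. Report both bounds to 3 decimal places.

0.286 ≤ PN ≤ 0.818

p₁ = 0.653, p₀ = 0.466.
Under exogeneity alone the bounds on PN are max{0,(p₁−p₀)/p₁} ≤ PN ≤ min{1,(1−p₀)/p₁}.
  lower = (p₁ − p₀)/p₁ = 0.187 / 0.653 ≈ 0.2864
  upper = min{1, (1 − p₀)/p₁} = 0.534 / 0.653 ≈ 0.8178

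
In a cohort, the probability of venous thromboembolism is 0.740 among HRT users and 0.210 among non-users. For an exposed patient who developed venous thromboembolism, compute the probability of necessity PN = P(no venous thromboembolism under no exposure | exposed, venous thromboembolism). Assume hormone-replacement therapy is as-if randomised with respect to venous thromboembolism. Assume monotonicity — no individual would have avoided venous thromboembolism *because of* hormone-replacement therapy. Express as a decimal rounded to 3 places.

PN ≈ 0.716

Let p₁ = 0.74, p₀ = 0.21.
Under exogeneity and monotonicity, PN = (p₁ − p₀) / p₁.
PN = (0.74 − 0.21) / 0.74 = 0.53 / 0.74 ≈ 0.7162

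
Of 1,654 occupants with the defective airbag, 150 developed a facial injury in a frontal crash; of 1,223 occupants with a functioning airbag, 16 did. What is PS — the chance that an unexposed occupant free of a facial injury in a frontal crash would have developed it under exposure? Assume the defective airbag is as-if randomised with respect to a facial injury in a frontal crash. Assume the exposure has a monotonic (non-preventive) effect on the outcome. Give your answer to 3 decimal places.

p₁ = P(outcome | exposed) = 150/1654 = 0.090689
p₀ = P(outcome | unexposed) = 16/1223 = 0.013083
Under exogeneity and monotonicity, PS = (p₁ − p₀) / (1 − p₀).
PS = (0.090689 − 0.013083) / (1 − 0.013083) = 0.077607 / 0.98692 ≈ 0.0786

PS ≈ 0.079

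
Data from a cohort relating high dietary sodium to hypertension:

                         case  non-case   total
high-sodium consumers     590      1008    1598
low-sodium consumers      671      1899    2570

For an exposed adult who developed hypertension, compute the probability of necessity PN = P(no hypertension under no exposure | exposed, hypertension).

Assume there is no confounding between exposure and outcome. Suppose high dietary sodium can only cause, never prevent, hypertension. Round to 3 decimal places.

PN ≈ 0.293

p₁ = P(outcome | exposed) = 590/1598 = 0.36921
p₀ = P(outcome | unexposed) = 671/2570 = 0.26109
Under exogeneity and monotonicity, PN = (p₁ − p₀)/p₁.
PN = (0.36921 − 0.26109) / 0.36921 ≈ 0.2928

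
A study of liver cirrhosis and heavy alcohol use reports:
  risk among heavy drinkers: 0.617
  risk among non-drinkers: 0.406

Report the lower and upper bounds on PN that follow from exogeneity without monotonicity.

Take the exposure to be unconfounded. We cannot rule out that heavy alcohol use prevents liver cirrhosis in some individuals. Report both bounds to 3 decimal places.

Let p₁ = 0.617, p₀ = 0.406.
Under exogeneity alone the bounds on PN are max{0,(p₁−p₀)/p₁} ≤ PN ≤ min{1,(1−p₀)/p₁}.
  lower = (p₁ − p₀)/p₁ = 0.211 / 0.617 ≈ 0.3420
  upper = min{1, (1 − p₀)/p₁} = 0.594 / 0.617 ≈ 0.9627

0.342 ≤ PN ≤ 0.963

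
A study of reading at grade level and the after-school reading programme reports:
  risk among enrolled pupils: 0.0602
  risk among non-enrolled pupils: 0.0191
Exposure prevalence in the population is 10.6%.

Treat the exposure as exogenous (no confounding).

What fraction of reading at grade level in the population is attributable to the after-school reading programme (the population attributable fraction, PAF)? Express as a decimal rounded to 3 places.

Let p₁ = 0.0602, p₀ = 0.0191.
Overall risk P(Y=1) = π·p₁ + (1−π)·p₀ = 0.106×0.0602 + 0.894×0.0191 = 0.023457.
Under exogeneity, PAF = [P(Y=1) − p₀] / P(Y=1).
PAF = (0.023457 − 0.0191) / 0.023457 ≈ 0.1857

PAF ≈ 0.186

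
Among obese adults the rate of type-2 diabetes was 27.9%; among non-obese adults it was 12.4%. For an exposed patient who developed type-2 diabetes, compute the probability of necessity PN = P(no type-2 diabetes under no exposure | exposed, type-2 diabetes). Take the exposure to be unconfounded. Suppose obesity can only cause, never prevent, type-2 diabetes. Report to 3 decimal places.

p₁ = 0.279, p₀ = 0.124.
Under exogeneity and monotonicity, PN = (p₁ − p₀) / p₁.
PN = (0.279 − 0.124) / 0.279 = 0.155 / 0.279 ≈ 0.5556

PN ≈ 0.556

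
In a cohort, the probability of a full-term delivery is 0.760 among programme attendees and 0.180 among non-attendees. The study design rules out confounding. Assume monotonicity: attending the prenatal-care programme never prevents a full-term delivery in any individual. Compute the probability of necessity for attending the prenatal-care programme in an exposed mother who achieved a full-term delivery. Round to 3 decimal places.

PN ≈ 0.763

Let p₁ = 0.76, p₀ = 0.18.
Under exogeneity and monotonicity, PN = (p₁ − p₀) / p₁.
PN = (0.76 − 0.18) / 0.76 = 0.58 / 0.76 ≈ 0.7632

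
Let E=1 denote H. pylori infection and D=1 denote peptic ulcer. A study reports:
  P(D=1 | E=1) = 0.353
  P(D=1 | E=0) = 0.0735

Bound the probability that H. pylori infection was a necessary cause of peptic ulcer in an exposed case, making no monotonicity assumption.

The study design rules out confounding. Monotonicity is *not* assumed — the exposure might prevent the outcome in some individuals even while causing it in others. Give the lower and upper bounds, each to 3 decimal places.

0.792 ≤ PN ≤ 1.000

Let p₁ = 0.353, p₀ = 0.0735.
Under exogeneity alone the bounds on PN are max{0,(p₁−p₀)/p₁} ≤ PN ≤ min{1,(1−p₀)/p₁}.
  lower = (p₁ − p₀)/p₁ = 0.2795 / 0.353 ≈ 0.7918
  upper = min{1, (1 − p₀)/p₁} = 0.9265 / 0.353 ≈ 2.6246 → capped at 1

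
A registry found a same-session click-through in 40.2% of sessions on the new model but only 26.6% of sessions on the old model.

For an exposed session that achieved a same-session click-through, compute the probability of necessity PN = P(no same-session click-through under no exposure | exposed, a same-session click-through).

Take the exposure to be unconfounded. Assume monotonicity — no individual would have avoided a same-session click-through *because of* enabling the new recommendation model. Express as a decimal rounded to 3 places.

PN ≈ 0.338

p₁ = 0.402, p₀ = 0.266.
Under exogeneity and monotonicity, PN = (p₁ − p₀) / p₁.
PN = (0.402 − 0.266) / 0.402 = 0.136 / 0.402 ≈ 0.3383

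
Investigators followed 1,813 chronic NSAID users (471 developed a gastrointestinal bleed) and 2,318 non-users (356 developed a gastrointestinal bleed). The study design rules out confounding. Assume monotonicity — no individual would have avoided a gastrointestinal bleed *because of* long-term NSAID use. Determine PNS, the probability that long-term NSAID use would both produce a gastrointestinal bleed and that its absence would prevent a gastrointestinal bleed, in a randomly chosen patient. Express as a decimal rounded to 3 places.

PNS ≈ 0.106

p₁ = P(outcome | exposed) = 471/1813 = 0.25979
p₀ = P(outcome | unexposed) = 356/2318 = 0.15358
Under exogeneity and monotonicity, PNS = p₁ − p₀.
PNS = 0.25979 − 0.15358 = 0.10621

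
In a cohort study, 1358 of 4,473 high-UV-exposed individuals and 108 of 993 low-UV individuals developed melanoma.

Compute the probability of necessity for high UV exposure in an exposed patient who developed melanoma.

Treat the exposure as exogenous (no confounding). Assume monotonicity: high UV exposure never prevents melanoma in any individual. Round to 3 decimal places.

PN ≈ 0.642

p₁ = P(outcome | exposed) = 1358/4473 = 0.3036
p₀ = P(outcome | unexposed) = 108/993 = 0.10876
Under exogeneity and monotonicity, PN = (p₁ − p₀) / p₁.
PN = (0.3036 − 0.10876) / 0.3036 = 0.19484 / 0.3036 ≈ 0.6418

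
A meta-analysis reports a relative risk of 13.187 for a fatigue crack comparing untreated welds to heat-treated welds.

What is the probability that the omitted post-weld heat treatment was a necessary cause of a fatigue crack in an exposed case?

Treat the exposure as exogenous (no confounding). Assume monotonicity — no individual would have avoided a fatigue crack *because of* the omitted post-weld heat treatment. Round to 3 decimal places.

Under exogeneity and monotonicity, PN = (RR − 1) / RR = 1 − 1/RR.
PN = (13.187 − 1) / 13.187 = 12.19 / 13.187 ≈ 0.9242

PN ≈ 0.924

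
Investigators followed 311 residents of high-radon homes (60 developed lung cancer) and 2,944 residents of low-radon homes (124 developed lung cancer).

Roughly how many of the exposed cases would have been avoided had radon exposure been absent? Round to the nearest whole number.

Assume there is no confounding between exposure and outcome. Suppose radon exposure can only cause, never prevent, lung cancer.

about 47 cases

p₁ = P(outcome | exposed) = 60/311 = 0.19293
p₀ = P(outcome | unexposed) = 124/2944 = 0.04212
PN = (p₁ − p₀)/p₁ = (0.19293 − 0.04212) / 0.19293 ≈ 0.78168.
Attributable cases ≈ PN × (exposed cases) = 0.78168 × 60 ≈ 46.90.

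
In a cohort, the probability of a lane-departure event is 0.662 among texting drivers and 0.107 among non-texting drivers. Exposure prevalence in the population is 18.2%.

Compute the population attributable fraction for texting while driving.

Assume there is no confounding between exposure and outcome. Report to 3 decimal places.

Let p₁ = 0.662, p₀ = 0.107.
Overall risk P(Y=1) = π·p₁ + (1−π)·p₀ = 0.182×0.662 + 0.818×0.107 = 0.20801.
Under exogeneity, PAF = [P(Y=1) − p₀] / P(Y=1).
PAF = (0.20801 − 0.107) / 0.20801 ≈ 0.4856

PAF ≈ 0.486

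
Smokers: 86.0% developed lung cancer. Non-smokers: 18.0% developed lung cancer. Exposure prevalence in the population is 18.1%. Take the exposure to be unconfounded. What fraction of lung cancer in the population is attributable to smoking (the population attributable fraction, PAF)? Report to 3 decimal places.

PAF ≈ 0.406

p₁ = 0.86, p₀ = 0.18.
Overall risk P(Y=1) = π·p₁ + (1−π)·p₀ = 0.181×0.86 + 0.819×0.18 = 0.30308.
Under exogeneity, PAF = [P(Y=1) − p₀] / P(Y=1).
PAF = (0.30308 − 0.18) / 0.30308 ≈ 0.4061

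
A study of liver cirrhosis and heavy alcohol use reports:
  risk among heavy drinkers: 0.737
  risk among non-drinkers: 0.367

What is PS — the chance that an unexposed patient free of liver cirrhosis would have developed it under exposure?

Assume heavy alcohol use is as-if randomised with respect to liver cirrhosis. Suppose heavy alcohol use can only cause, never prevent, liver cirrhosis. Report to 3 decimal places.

Let p₁ = 0.737, p₀ = 0.367.
Under exogeneity and monotonicity, PS = (p₁ − p₀) / (1 − p₀).
PS = (0.737 − 0.367) / (1 − 0.367) = 0.37 / 0.633 ≈ 0.5845

PS ≈ 0.585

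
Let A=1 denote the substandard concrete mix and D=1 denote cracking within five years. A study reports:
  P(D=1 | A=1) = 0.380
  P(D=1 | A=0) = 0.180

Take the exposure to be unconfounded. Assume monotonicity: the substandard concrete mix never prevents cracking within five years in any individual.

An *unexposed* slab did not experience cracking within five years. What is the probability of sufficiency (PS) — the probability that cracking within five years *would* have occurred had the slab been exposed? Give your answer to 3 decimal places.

PS ≈ 0.244

Let p₁ = 0.38, p₀ = 0.18.
Under exogeneity and monotonicity, PS = (p₁ − p₀) / (1 − p₀).
PS = (0.38 − 0.18) / (1 − 0.18) = 0.2 / 0.82 ≈ 0.2439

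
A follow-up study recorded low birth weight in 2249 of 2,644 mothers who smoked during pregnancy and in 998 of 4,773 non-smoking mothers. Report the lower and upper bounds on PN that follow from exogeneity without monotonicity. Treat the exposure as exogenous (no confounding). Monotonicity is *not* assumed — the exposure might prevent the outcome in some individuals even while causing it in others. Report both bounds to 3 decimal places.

0.754 ≤ PN ≤ 0.930

p₁ = P(outcome | exposed) = 2249/2644 = 0.85061
p₀ = P(outcome | unexposed) = 998/4773 = 0.20909
Under exogeneity alone the bounds on PN are max{0,(p₁−p₀)/p₁} ≤ PN ≤ min{1,(1−p₀)/p₁}.
  lower = (p₁ − p₀)/p₁ = 0.64151 / 0.85061 ≈ 0.7542
  upper = min{1, (1 − p₀)/p₁} = 0.79091 / 0.85061 ≈ 0.9298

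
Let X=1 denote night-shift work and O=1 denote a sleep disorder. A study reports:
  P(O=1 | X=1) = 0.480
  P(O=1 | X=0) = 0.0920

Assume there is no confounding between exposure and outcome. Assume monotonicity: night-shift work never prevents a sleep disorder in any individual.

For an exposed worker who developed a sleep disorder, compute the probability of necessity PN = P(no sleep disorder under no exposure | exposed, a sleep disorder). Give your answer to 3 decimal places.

Let p₁ = 0.48, p₀ = 0.092.
Under exogeneity and monotonicity, PN = (p₁ − p₀) / p₁.
PN = (0.48 − 0.092) / 0.48 = 0.388 / 0.48 ≈ 0.8083

PN ≈ 0.808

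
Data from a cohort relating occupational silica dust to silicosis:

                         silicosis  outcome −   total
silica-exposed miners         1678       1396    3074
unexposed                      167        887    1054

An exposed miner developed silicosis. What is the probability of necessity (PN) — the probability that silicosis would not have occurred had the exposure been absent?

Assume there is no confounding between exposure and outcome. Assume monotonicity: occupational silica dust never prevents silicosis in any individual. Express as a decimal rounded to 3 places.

p₁ = P(outcome | exposed) = 1678/3074 = 0.54587
p₀ = P(outcome | unexposed) = 167/1054 = 0.15844
Under exogeneity and monotonicity, PN = (p₁ − p₀) / p₁.
PN = (0.54587 − 0.15844) / 0.54587 = 0.38742 / 0.54587 ≈ 0.7097

PN ≈ 0.710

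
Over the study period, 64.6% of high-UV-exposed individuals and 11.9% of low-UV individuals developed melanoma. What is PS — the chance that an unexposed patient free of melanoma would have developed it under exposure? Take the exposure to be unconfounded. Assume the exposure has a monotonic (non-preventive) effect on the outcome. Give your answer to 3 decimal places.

PS ≈ 0.598

p₁ = 0.646, p₀ = 0.119.
Under exogeneity and monotonicity, PS = (p₁ − p₀) / (1 − p₀).
PS = (0.646 − 0.119) / (1 − 0.119) = 0.527 / 0.881 ≈ 0.5982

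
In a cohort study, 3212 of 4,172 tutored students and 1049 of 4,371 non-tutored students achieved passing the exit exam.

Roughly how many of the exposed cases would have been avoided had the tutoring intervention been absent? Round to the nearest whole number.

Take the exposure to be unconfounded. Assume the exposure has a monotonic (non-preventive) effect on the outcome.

about 2211 cases

p₁ = P(outcome | exposed) = 3212/4172 = 0.76989
p₀ = P(outcome | unexposed) = 1049/4371 = 0.23999
PN = (p₁ − p₀)/p₁ = (0.76989 − 0.23999) / 0.76989 ≈ 0.68828.
Attributable cases ≈ PN × (exposed cases) = 0.68828 × 3212 ≈ 2210.76.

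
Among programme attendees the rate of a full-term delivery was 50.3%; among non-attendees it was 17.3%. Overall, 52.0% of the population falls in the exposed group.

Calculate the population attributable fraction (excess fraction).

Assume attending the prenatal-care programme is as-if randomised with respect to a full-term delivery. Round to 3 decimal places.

p₁ = 0.503, p₀ = 0.173.
Overall risk P(Y=1) = π·p₁ + (1−π)·p₀ = 0.52×0.503 + 0.48×0.173 = 0.3446.
Under exogeneity, PAF = [P(Y=1) − p₀] / P(Y=1).
PAF = (0.3446 − 0.173) / 0.3446 ≈ 0.4980

PAF ≈ 0.498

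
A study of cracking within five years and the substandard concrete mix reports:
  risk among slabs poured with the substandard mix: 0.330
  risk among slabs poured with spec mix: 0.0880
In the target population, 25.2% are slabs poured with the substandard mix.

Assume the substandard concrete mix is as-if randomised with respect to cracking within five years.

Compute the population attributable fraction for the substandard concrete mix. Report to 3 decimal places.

PAF ≈ 0.409

Let p₁ = 0.33, p₀ = 0.088.
Overall risk P(Y=1) = π·p₁ + (1−π)·p₀ = 0.252×0.33 + 0.748×0.088 = 0.14898.
Under exogeneity, PAF = [P(Y=1) − p₀] / P(Y=1).
PAF = (0.14898 − 0.088) / 0.14898 ≈ 0.4093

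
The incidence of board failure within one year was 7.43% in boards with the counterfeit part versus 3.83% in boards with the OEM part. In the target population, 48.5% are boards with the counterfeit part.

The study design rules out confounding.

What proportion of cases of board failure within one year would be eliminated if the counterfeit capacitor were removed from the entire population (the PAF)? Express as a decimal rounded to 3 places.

PAF ≈ 0.313

p₁ = 0.0743, p₀ = 0.0383.
Overall risk P(Y=1) = π·p₁ + (1−π)·p₀ = 0.485×0.0743 + 0.515×0.0383 = 0.05576.
Under exogeneity, PAF = [P(Y=1) − p₀] / P(Y=1).
PAF = (0.05576 − 0.0383) / 0.05576 ≈ 0.3131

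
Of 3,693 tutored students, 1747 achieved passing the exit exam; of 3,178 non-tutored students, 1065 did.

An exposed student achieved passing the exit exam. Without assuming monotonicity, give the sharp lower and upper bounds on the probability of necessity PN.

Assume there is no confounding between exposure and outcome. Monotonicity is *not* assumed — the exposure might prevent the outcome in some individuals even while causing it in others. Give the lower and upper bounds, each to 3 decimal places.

p₁ = P(outcome | exposed) = 1747/3693 = 0.47306
p₀ = P(outcome | unexposed) = 1065/3178 = 0.33512
Under exogeneity alone the bounds on PN are max{0,(p₁−p₀)/p₁} ≤ PN ≤ min{1,(1−p₀)/p₁}.
  lower = (p₁ − p₀)/p₁ = 0.13794 / 0.47306 ≈ 0.2916
  upper = min{1, (1 − p₀)/p₁} = 0.66488 / 0.47306 ≈ 1.4055 → capped at 1

0.292 ≤ PN ≤ 1.000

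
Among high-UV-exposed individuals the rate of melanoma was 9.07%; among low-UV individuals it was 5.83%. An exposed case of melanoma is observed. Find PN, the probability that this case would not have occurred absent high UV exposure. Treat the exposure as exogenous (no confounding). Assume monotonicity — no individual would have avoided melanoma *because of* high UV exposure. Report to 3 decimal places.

p₁ = 0.0907, p₀ = 0.0583.
Under exogeneity and monotonicity, PN = (p₁ − p₀) / p₁.
PN = (0.0907 − 0.0583) / 0.0907 = 0.0324 / 0.0907 ≈ 0.3572

PN ≈ 0.357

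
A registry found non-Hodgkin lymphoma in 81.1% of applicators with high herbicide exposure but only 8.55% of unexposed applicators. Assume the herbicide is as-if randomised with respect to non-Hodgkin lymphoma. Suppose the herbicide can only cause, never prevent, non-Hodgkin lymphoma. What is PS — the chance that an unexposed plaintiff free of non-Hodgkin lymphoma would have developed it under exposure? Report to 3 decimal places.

p₁ = 0.811, p₀ = 0.0855.
Under exogeneity and monotonicity, PS = (p₁ − p₀) / (1 − p₀).
PS = (0.811 − 0.0855) / (1 − 0.0855) = 0.7255 / 0.9145 ≈ 0.7933

PS ≈ 0.793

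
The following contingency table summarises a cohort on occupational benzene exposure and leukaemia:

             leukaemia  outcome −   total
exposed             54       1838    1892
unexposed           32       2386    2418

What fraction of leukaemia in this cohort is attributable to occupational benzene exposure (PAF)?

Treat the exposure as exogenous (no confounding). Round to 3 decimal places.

PAF ≈ 0.337

p₁ = P(outcome | exposed) = 54/1892 = 0.028541
p₀ = P(outcome | unexposed) = 32/2418 = 0.013234
Exposure prevalence π = 1892/4310 = 0.43898; overall risk P(Y=1) = 0.019954.
Under exogeneity, PAF = [P(Y=1) − p₀]/P(Y=1).
PAF = (0.019954 − 0.013234) / 0.019954 ≈ 0.3368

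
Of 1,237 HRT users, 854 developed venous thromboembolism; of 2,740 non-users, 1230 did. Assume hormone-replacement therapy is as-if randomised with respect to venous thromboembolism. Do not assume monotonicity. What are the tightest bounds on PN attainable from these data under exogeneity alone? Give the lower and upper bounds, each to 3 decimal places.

0.350 ≤ PN ≤ 0.798

p₁ = P(outcome | exposed) = 854/1237 = 0.69038
p₀ = P(outcome | unexposed) = 1230/2740 = 0.44891
Under exogeneity alone the bounds on PN are max{0,(p₁−p₀)/p₁} ≤ PN ≤ min{1,(1−p₀)/p₁}.
  lower = (p₁ − p₀)/p₁ = 0.24147 / 0.69038 ≈ 0.3498
  upper = min{1, (1 − p₀)/p₁} = 0.55109 / 0.69038 ≈ 0.7982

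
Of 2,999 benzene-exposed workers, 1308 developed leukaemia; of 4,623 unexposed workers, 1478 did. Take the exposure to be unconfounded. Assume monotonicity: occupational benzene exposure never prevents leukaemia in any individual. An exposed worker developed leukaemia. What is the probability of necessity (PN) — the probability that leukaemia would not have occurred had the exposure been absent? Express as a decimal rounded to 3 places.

p₁ = P(outcome | exposed) = 1308/2999 = 0.43615
p₀ = P(outcome | unexposed) = 1478/4623 = 0.31971
Under exogeneity and monotonicity, PN = (p₁ − p₀) / p₁.
PN = (0.43615 − 0.31971) / 0.43615 = 0.11644 / 0.43615 ≈ 0.2670

PN ≈ 0.267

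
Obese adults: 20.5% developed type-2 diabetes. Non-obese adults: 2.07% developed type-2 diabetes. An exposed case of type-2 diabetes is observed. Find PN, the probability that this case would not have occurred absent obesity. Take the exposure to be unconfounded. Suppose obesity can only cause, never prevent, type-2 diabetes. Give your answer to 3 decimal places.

PN ≈ 0.899

p₁ = 0.205, p₀ = 0.0207.
Under exogeneity and monotonicity, PN = (p₁ − p₀) / p₁.
PN = (0.205 − 0.0207) / 0.205 = 0.1843 / 0.205 ≈ 0.8990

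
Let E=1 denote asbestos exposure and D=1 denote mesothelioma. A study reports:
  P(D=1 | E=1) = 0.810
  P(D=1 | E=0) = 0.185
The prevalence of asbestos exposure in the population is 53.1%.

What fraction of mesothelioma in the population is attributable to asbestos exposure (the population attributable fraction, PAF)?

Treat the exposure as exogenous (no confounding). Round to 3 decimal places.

PAF ≈ 0.642

Let p₁ = 0.81, p₀ = 0.185.
Overall risk P(Y=1) = π·p₁ + (1−π)·p₀ = 0.531×0.81 + 0.469×0.185 = 0.51688.
Under exogeneity, PAF = [P(Y=1) − p₀] / P(Y=1).
PAF = (0.51688 − 0.185) / 0.51688 ≈ 0.6421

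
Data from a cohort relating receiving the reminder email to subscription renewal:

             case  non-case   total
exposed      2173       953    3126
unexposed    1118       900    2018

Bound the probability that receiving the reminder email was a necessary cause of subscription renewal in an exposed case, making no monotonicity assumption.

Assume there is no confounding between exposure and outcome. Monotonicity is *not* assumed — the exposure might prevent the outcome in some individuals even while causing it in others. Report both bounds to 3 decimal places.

p₁ = P(outcome | exposed) = 2173/3126 = 0.69514
p₀ = P(outcome | unexposed) = 1118/2018 = 0.55401
Under exogeneity alone the bounds on PN are max{0,(p₁−p₀)/p₁} ≤ PN ≤ min{1,(1−p₀)/p₁}.
  lower = (p₁ − p₀)/p₁ = 0.14112 / 0.69514 ≈ 0.2030
  upper = min{1, (1 − p₀)/p₁} = 0.44599 / 0.69514 ≈ 0.6416

0.203 ≤ PN ≤ 0.642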